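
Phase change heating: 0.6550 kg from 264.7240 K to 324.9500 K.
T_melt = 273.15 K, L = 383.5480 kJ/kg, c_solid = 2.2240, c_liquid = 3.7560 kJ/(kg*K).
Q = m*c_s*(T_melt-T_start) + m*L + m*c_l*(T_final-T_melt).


Q1 (sensible, solid) = 0.6550 * 2.2240 * 8.4260 = 12.2743 kJ
Q2 (latent) = 0.6550 * 383.5480 = 251.2239 kJ
Q3 (sensible, liquid) = 0.6550 * 3.7560 * 51.8000 = 127.4373 kJ
Q_total = 390.9356 kJ

390.9356 kJ


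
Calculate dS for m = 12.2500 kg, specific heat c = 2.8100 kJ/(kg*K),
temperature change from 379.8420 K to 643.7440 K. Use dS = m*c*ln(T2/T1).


T2/T1 = 1.6948
ln(T2/T1) = 0.5275
dS = 12.2500 * 2.8100 * 0.5275 = 18.1594 kJ/K

18.1594 kJ/K


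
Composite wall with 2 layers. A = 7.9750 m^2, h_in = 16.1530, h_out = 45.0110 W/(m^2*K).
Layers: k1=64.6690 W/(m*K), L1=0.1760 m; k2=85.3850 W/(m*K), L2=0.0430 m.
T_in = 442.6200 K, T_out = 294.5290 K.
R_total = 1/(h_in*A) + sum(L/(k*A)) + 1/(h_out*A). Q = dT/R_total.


R_conv_in = 1/(16.1530*7.9750) = 0.0078
R_1 = 0.1760/(64.6690*7.9750) = 0.0003
R_2 = 0.0430/(85.3850*7.9750) = 6.3148e-05
R_conv_out = 1/(45.0110*7.9750) = 0.0028
R_total = 0.0110 K/W
Q = 148.0910 / 0.0110 = 13520.6230 W

R_total = 0.0110 K/W, Q = 13520.6230 W


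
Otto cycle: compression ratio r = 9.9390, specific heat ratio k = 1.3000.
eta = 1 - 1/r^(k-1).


r^(k-1) = 1.9916
eta = 1 - 1/1.9916 = 0.4979 = 49.7892%

49.7892%


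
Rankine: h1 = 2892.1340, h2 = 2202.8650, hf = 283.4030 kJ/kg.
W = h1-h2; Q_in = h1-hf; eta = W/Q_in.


W = 689.2690 kJ/kg
Q_in = 2608.7310 kJ/kg
eta = 0.2642 = 26.4216%

eta = 26.4216%


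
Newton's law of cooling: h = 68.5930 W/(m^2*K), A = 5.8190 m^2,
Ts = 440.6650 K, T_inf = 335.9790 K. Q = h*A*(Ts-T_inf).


dT = 104.6860 K
Q = 68.5930 * 5.8190 * 104.6860 = 41784.6492 W

41784.6492 W


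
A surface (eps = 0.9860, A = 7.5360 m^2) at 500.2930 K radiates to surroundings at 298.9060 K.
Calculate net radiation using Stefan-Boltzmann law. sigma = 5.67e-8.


T^4 = 6.2647e+10
Tsurr^4 = 7.9825e+09
Q = 0.9860 * 5.67e-8 * 7.5360 * 5.4664e+10 = 23030.4993 W

23030.4993 W


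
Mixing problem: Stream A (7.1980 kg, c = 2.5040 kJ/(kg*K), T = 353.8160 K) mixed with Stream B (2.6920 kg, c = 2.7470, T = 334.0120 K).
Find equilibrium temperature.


num = 8847.0993
den = 25.4187
Tf = 348.0545 K

348.0545 K


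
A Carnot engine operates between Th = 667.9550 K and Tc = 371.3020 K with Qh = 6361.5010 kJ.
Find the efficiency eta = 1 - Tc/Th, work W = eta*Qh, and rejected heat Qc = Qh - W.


eta = 1 - 371.3020/667.9550 = 0.4441
W = 0.4441 * 6361.5010 = 2825.2777 kJ
Qc = 6361.5010 - 2825.2777 = 3536.2233 kJ

eta = 44.4121%, W = 2825.2777 kJ, Qc = 3536.2233 kJ


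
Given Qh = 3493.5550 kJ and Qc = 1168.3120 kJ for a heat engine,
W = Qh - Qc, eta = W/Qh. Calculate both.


W = 3493.5550 - 1168.3120 = 2325.2430 kJ
eta = 2325.2430 / 3493.5550 = 0.6656 = 66.5581%

W = 2325.2430 kJ, eta = 66.5581%


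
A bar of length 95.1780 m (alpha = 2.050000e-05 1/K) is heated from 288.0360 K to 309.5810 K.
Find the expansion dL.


dT = 21.5450 K
dL = 2.050000e-05 * 95.1780 * 21.5450 = 0.042038 m
L_final = 95.220038 m

dL = 0.042038 m


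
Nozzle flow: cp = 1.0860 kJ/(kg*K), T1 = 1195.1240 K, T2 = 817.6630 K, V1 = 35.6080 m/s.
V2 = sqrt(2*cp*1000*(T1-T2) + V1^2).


dT = 377.4610 K
2*cp*1000*dT = 819845.2920
V1^2 = 1267.9297
V2 = sqrt(821113.2217) = 906.1530 m/s

906.1530 m/s


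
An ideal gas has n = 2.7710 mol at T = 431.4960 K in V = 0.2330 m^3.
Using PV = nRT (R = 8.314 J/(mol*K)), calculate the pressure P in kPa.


P = nRT/V = 2.7710 * 8.314 * 431.4960 / 0.2330
= 9940.8454 / 0.2330 = 42664.5726 Pa = 42.6646 kPa

42.6646 kPa


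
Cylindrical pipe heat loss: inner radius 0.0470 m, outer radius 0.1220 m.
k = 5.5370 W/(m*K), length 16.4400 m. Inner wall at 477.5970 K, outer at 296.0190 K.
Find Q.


dT = 181.5780 K
ln(ro/ri) = 0.9539
Q = 2*pi*5.5370*16.4400*181.5780 / 0.9539 = 108875.1273 W

108875.1273 W


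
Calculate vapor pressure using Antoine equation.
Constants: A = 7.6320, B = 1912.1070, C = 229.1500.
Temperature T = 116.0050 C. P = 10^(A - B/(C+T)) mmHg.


C+T = 345.1550
B/(C+T) = 5.5399
log10(P) = 7.6320 - 5.5399 = 2.0921
P = 10^2.0921 = 123.6374 mmHg

123.6374 mmHg


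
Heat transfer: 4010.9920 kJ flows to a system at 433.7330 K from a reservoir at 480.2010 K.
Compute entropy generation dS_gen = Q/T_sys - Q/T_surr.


dS_sys = 4010.9920/433.7330 = 9.2476 kJ/K
dS_surr = -4010.9920/480.2010 = -8.3527 kJ/K
dS_gen = 9.2476 - 8.3527 = 0.8949 kJ/K (irreversible)

dS_gen = 0.8949 kJ/K, irreversible


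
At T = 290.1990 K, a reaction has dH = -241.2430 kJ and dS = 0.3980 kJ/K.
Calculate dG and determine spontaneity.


T*dS = 290.1990 * 0.3980 = 115.4992 kJ
dG = -241.2430 - 115.4992 = -356.7422 kJ (spontaneous)

dG = -356.7422 kJ, spontaneous


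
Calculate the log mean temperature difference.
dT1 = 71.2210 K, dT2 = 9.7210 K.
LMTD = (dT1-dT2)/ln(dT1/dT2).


dT1/dT2 = 7.3265
ln(dT1/dT2) = 1.9915
LMTD = 61.5000 / 1.9915 = 30.8813 K

30.8813 K


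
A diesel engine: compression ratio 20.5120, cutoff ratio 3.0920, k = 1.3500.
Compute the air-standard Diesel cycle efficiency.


r^(k-1) = 2.8787
rc^k = 4.5901
eta = 0.5584 = 55.8420%

55.8420%


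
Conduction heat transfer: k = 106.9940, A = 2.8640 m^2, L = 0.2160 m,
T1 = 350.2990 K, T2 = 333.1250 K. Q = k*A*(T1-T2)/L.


dT = 17.1740 K
Q = 106.9940 * 2.8640 * 17.1740 / 0.2160 = 24364.0872 W

24364.0872 W


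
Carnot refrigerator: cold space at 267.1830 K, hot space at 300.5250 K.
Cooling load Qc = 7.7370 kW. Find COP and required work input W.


COP = 267.1830 / 33.3420 = 8.0134
W = 7.7370 / 8.0134 = 0.9655 kW

COP = 8.0134, W = 0.9655 kW


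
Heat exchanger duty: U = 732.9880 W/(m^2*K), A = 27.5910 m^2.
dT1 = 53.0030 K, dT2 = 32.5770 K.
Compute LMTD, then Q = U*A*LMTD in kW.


LMTD = 41.9647 K
Q = 732.9880 * 27.5910 * 41.9647 = 848689.4688 W = 848.6895 kW

848.6895 kW


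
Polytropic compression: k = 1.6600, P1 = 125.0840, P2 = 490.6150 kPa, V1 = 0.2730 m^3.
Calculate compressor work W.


(k-1)/k = 0.3976
(P2/P1)^exp = 1.7218
W = 2.5152 * 125.0840 * 0.2730 * (1.7218 - 1) = 61.9943 kJ

61.9943 kJ


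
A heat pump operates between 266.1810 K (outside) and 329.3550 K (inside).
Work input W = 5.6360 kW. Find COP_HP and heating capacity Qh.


COP = 329.3550 / 63.1740 = 5.2135
Qh = 5.2135 * 5.6360 = 29.3830 kW

COP = 5.2135, Qh = 29.3830 kW


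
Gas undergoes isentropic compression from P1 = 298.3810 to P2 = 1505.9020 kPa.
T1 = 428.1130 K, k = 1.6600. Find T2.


(k-1)/k = 0.3976
(P2/P1)^exp = 1.9033
T2 = 428.1130 * 1.9033 = 814.8442 K

814.8442 K


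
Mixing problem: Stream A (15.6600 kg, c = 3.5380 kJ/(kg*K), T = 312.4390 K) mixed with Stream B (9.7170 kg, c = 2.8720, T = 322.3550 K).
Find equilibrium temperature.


num = 26306.7410
den = 83.3123
Tf = 315.7606 K

315.7606 K


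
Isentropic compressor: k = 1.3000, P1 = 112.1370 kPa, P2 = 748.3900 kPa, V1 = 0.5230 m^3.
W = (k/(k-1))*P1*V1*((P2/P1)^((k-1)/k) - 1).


(k-1)/k = 0.2308
(P2/P1)^exp = 1.5497
W = 4.3333 * 112.1370 * 0.5230 * (1.5497 - 1) = 139.6949 kJ

139.6949 kJ


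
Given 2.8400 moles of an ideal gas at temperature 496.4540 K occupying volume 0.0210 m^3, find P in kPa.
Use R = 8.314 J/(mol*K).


P = nRT/V = 2.8400 * 8.314 * 496.4540 / 0.0210
= 11722.1527 / 0.0210 = 558197.7476 Pa = 558.1977 kPa

558.1977 kPa


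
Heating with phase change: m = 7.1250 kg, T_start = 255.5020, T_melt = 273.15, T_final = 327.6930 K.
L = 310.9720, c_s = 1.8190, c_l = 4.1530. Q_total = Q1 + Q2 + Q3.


Q1 (sensible, solid) = 7.1250 * 1.8190 * 17.6480 = 228.7247 kJ
Q2 (latent) = 7.1250 * 310.9720 = 2215.6755 kJ
Q3 (sensible, liquid) = 7.1250 * 4.1530 * 54.5430 = 1613.9342 kJ
Q_total = 4058.3344 kJ

4058.3344 kJ


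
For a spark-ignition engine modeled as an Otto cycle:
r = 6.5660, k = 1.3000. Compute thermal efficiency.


r^(k-1) = 1.7587
eta = 1 - 1/1.7587 = 0.4314 = 43.1396%

43.1396%


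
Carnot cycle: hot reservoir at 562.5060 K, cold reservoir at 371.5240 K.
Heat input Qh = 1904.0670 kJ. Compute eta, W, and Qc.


eta = 1 - 371.5240/562.5060 = 0.3395
W = 0.3395 * 1904.0670 = 646.4687 kJ
Qc = 1904.0670 - 646.4687 = 1257.5983 kJ

eta = 33.9520%, W = 646.4687 kJ, Qc = 1257.5983 kJ


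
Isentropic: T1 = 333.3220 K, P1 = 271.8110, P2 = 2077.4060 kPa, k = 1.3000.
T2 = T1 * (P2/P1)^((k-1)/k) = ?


(k-1)/k = 0.2308
(P2/P1)^exp = 1.5989
T2 = 333.3220 * 1.5989 = 532.9567 K

532.9567 K


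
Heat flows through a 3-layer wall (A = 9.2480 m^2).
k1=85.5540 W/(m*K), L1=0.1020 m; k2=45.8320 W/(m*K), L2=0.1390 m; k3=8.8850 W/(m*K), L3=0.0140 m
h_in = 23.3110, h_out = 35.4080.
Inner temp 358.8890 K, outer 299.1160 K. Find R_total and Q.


R_conv_in = 1/(23.3110*9.2480) = 0.0046
R_1 = 0.1020/(85.5540*9.2480) = 0.0001
R_2 = 0.1390/(45.8320*9.2480) = 0.0003
R_3 = 0.0140/(8.8850*9.2480) = 0.0002
R_conv_out = 1/(35.4080*9.2480) = 0.0031
R_total = 0.0083 K/W
Q = 59.7730 / 0.0083 = 7184.4619 W

R_total = 0.0083 K/W, Q = 7184.4619 W


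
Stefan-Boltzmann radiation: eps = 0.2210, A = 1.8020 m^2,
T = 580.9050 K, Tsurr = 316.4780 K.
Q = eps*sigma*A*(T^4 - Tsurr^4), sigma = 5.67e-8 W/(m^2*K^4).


T^4 = 1.1387e+11
Tsurr^4 = 1.0032e+10
Q = 0.2210 * 5.67e-8 * 1.8020 * 1.0384e+11 = 2344.7684 W

2344.7684 W


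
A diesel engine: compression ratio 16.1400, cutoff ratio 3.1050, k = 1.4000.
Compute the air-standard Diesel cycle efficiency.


r^(k-1) = 3.0420
rc^k = 4.8852
eta = 0.5666 = 56.6612%

56.6612%


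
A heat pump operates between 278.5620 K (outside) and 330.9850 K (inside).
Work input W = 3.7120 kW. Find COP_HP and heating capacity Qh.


COP = 330.9850 / 52.4230 = 6.3137
Qh = 6.3137 * 3.7120 = 23.4366 kW

COP = 6.3137, Qh = 23.4366 kW


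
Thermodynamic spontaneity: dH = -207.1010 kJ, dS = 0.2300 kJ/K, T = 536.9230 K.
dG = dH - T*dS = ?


T*dS = 536.9230 * 0.2300 = 123.4923 kJ
dG = -207.1010 - 123.4923 = -330.5933 kJ (spontaneous)

dG = -330.5933 kJ, spontaneous


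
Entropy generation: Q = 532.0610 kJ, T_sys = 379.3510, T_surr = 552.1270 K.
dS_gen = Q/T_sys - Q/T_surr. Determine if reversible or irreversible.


dS_sys = 532.0610/379.3510 = 1.4026 kJ/K
dS_surr = -532.0610/552.1270 = -0.9637 kJ/K
dS_gen = 1.4026 - 0.9637 = 0.4389 kJ/K (irreversible)

dS_gen = 0.4389 kJ/K, irreversible


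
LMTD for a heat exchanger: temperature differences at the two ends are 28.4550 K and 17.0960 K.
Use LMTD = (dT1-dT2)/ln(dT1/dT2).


dT1/dT2 = 1.6644
ln(dT1/dT2) = 0.5095
LMTD = 11.3590 / 0.5095 = 22.2953 K

22.2953 K


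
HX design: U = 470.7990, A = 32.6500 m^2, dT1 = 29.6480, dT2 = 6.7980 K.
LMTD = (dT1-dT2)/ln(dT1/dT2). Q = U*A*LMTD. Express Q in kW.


LMTD = 15.5150 K
Q = 470.7990 * 32.6500 * 15.5150 = 238490.5130 W = 238.4905 kW

238.4905 kW


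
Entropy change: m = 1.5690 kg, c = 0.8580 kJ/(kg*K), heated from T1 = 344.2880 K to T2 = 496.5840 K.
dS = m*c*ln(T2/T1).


T2/T1 = 1.4424
ln(T2/T1) = 0.3663
dS = 1.5690 * 0.8580 * 0.3663 = 0.4931 kJ/K

0.4931 kJ/K


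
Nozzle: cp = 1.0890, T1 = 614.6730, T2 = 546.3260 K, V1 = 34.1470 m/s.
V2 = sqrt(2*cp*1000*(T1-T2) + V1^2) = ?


dT = 68.3470 K
2*cp*1000*dT = 148859.7660
V1^2 = 1166.0176
V2 = sqrt(150025.7836) = 387.3316 m/s

387.3316 m/s


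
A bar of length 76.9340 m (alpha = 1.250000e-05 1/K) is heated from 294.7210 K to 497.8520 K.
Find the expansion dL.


dT = 203.1310 K
dL = 1.250000e-05 * 76.9340 * 203.1310 = 0.195346 m
L_final = 77.129346 m

dL = 0.195346 m


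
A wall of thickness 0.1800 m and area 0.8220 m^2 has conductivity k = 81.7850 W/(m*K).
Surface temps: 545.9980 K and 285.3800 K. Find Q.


dT = 260.6180 K
Q = 81.7850 * 0.8220 * 260.6180 / 0.1800 = 97336.8703 W

97336.8703 W


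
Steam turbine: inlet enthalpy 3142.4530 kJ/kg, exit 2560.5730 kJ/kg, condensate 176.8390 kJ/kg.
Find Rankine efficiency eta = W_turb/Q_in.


W = 581.8800 kJ/kg
Q_in = 2965.6140 kJ/kg
eta = 0.1962 = 19.6209%

eta = 19.6209%


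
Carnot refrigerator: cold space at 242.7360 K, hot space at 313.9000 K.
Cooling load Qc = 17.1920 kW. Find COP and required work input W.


COP = 242.7360 / 71.1640 = 3.4109
W = 17.1920 / 3.4109 = 5.0403 kW

COP = 3.4109, W = 5.0403 kW


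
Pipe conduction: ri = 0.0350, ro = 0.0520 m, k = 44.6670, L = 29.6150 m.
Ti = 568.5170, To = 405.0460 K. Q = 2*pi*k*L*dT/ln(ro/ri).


dT = 163.4710 K
ln(ro/ri) = 0.3959
Q = 2*pi*44.6670*29.6150*163.4710 / 0.3959 = 3431929.6094 W

3431929.6094 W


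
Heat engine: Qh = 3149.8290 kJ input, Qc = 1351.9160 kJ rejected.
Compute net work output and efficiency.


W = 3149.8290 - 1351.9160 = 1797.9130 kJ
eta = 1797.9130 / 3149.8290 = 0.5708 = 57.0797%

W = 1797.9130 kJ, eta = 57.0797%


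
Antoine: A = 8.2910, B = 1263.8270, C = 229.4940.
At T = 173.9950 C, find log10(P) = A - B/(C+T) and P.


C+T = 403.4890
B/(C+T) = 3.1322
log10(P) = 8.2910 - 3.1322 = 5.1588
P = 10^5.1588 = 144129.7124 mmHg

144129.7124 mmHg


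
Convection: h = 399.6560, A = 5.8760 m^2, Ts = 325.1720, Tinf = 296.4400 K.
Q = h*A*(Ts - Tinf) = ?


dT = 28.7320 K
Q = 399.6560 * 5.8760 * 28.7320 = 67473.6155 W

67473.6155 W


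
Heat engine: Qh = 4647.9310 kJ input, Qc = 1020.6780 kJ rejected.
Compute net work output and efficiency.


W = 4647.9310 - 1020.6780 = 3627.2530 kJ
eta = 3627.2530 / 4647.9310 = 0.7804 = 78.0402%

W = 3627.2530 kJ, eta = 78.0402%


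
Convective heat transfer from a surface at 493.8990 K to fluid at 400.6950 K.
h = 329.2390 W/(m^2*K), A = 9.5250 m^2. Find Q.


dT = 93.2040 K
Q = 329.2390 * 9.5250 * 93.2040 = 292287.8815 W

292287.8815 W


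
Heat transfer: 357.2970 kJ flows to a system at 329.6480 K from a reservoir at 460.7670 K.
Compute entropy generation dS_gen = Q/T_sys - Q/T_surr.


dS_sys = 357.2970/329.6480 = 1.0839 kJ/K
dS_surr = -357.2970/460.7670 = -0.7754 kJ/K
dS_gen = 1.0839 - 0.7754 = 0.3084 kJ/K (irreversible)

dS_gen = 0.3084 kJ/K, irreversible


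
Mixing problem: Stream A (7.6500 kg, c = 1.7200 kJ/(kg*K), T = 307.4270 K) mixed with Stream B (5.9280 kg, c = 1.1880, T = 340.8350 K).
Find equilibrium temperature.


num = 6445.4427
den = 20.2005
Tf = 319.0740 K

319.0740 K


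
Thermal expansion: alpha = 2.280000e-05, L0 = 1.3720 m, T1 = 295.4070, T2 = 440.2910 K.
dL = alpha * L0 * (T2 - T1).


dT = 144.8840 K
dL = 2.280000e-05 * 1.3720 * 144.8840 = 0.004532 m
L_final = 1.376532 m

dL = 0.004532 m


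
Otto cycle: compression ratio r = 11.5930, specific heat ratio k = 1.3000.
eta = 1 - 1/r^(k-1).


r^(k-1) = 2.0857
eta = 1 - 1/2.0857 = 0.5206 = 52.0552%

52.0552%


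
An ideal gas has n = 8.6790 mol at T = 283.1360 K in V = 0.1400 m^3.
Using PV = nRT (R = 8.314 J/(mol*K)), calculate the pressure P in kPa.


P = nRT/V = 8.6790 * 8.314 * 283.1360 / 0.1400
= 20430.3027 / 0.1400 = 145930.7334 Pa = 145.9307 kPa

145.9307 kPa


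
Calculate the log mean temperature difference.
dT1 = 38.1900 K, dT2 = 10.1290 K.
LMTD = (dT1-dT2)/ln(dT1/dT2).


dT1/dT2 = 3.7704
ln(dT1/dT2) = 1.3272
LMTD = 28.0610 / 1.3272 = 21.1435 K

21.1435 K


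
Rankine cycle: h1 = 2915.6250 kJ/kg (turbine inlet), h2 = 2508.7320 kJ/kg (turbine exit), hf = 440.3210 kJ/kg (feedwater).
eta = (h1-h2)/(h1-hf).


W = 406.8930 kJ/kg
Q_in = 2475.3040 kJ/kg
eta = 0.1644 = 16.4381%

eta = 16.4381%


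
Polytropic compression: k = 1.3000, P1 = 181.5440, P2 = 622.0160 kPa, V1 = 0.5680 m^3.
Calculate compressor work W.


(k-1)/k = 0.2308
(P2/P1)^exp = 1.3287
W = 4.3333 * 181.5440 * 0.5680 * (1.3287 - 1) = 146.8668 kJ

146.8668 kJ


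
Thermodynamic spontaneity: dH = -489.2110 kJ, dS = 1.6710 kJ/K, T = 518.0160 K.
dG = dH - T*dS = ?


T*dS = 518.0160 * 1.6710 = 865.6047 kJ
dG = -489.2110 - 865.6047 = -1354.8157 kJ (spontaneous)

dG = -1354.8157 kJ, spontaneous


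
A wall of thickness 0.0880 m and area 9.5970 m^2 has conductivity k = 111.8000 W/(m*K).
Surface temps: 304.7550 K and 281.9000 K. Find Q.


dT = 22.8550 K
Q = 111.8000 * 9.5970 * 22.8550 / 0.0880 = 278660.7822 W

278660.7822 W


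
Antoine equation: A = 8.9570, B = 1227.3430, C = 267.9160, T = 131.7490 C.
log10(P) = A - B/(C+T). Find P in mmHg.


C+T = 399.6650
B/(C+T) = 3.0709
log10(P) = 8.9570 - 3.0709 = 5.8861
P = 10^5.8861 = 769255.4762 mmHg

769255.4762 mmHg


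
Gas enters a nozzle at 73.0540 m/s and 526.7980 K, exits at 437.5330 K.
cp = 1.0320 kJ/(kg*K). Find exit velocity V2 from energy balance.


dT = 89.2650 K
2*cp*1000*dT = 184242.9600
V1^2 = 5336.8869
V2 = sqrt(189579.8469) = 435.4077 m/s

435.4077 m/s


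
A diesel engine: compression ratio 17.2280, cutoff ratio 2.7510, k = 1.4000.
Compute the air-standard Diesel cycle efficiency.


r^(k-1) = 3.1224
rc^k = 4.1237
eta = 0.5919 = 59.1905%

59.1905%


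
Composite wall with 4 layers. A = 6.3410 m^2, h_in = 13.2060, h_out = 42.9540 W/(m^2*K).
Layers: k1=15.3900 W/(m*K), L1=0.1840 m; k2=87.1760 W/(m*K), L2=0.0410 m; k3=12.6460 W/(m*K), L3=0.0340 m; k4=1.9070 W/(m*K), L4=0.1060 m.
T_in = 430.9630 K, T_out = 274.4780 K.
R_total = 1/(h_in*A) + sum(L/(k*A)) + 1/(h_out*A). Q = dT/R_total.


R_conv_in = 1/(13.2060*6.3410) = 0.0119
R_1 = 0.1840/(15.3900*6.3410) = 0.0019
R_2 = 0.0410/(87.1760*6.3410) = 7.4170e-05
R_3 = 0.0340/(12.6460*6.3410) = 0.0004
R_4 = 0.1060/(1.9070*6.3410) = 0.0088
R_conv_out = 1/(42.9540*6.3410) = 0.0037
R_total = 0.0268 K/W
Q = 156.4850 / 0.0268 = 5847.0958 W

R_total = 0.0268 K/W, Q = 5847.0958 W


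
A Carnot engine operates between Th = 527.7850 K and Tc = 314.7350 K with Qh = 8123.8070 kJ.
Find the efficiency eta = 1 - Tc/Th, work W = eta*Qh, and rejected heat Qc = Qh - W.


eta = 1 - 314.7350/527.7850 = 0.4037
W = 0.4037 * 8123.8070 = 3279.3222 kJ
Qc = 8123.8070 - 3279.3222 = 4844.4848 kJ

eta = 40.3668%, W = 3279.3222 kJ, Qc = 4844.4848 kJ


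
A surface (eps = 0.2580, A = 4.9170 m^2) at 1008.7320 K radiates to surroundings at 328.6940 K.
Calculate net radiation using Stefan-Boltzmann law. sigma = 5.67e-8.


T^4 = 1.0354e+12
Tsurr^4 = 1.1673e+10
Q = 0.2580 * 5.67e-8 * 4.9170 * 1.0237e+12 = 73634.6593 W

73634.6593 W


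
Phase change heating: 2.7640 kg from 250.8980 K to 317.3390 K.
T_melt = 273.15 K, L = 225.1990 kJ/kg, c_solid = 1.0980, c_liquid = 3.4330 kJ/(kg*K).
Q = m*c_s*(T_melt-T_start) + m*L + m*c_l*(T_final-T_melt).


Q1 (sensible, solid) = 2.7640 * 1.0980 * 22.2520 = 67.5320 kJ
Q2 (latent) = 2.7640 * 225.1990 = 622.4500 kJ
Q3 (sensible, liquid) = 2.7640 * 3.4330 * 44.1890 = 419.3011 kJ
Q_total = 1109.2831 kJ

1109.2831 kJ


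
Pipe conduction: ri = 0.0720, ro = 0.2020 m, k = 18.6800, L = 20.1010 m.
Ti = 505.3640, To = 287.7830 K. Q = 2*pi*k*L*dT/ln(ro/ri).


dT = 217.5810 K
ln(ro/ri) = 1.0316
Q = 2*pi*18.6800*20.1010*217.5810 / 1.0316 = 497603.4403 W

497603.4403 W


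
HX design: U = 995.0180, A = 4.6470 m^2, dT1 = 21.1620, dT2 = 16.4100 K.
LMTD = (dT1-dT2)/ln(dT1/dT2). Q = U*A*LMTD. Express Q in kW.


LMTD = 18.6854 K
Q = 995.0180 * 4.6470 * 18.6854 = 86398.4577 W = 86.3985 kW

86.3985 kW


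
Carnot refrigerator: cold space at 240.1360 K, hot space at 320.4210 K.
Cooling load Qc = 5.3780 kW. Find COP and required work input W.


COP = 240.1360 / 80.2850 = 2.9910
W = 5.3780 / 2.9910 = 1.7980 kW

COP = 2.9910, W = 1.7980 kW


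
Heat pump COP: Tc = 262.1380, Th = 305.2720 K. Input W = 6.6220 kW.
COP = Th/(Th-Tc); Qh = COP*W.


COP = 305.2720 / 43.1340 = 7.0773
Qh = 7.0773 * 6.6220 = 46.8658 kW

COP = 7.0773, Qh = 46.8658 kW


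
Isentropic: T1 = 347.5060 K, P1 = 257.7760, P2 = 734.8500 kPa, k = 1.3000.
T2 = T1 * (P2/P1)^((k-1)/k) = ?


(k-1)/k = 0.2308
(P2/P1)^exp = 1.2735
T2 = 347.5060 * 1.2735 = 442.5397 K

442.5397 K


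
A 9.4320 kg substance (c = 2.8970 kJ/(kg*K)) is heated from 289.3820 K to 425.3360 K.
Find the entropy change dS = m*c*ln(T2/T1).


T2/T1 = 1.4698
ln(T2/T1) = 0.3851
dS = 9.4320 * 2.8970 * 0.3851 = 10.5235 kJ/K

10.5235 kJ/K


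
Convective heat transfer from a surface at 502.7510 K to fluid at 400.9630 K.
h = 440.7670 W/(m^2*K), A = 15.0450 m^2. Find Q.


dT = 101.7880 K
Q = 440.7670 * 15.0450 * 101.7880 = 674990.7866 W

674990.7866 W


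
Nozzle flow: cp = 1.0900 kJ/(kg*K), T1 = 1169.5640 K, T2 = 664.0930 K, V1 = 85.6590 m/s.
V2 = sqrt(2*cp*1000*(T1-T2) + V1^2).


dT = 505.4710 K
2*cp*1000*dT = 1101926.7800
V1^2 = 7337.4643
V2 = sqrt(1109264.2443) = 1053.2161 m/s

1053.2161 m/s


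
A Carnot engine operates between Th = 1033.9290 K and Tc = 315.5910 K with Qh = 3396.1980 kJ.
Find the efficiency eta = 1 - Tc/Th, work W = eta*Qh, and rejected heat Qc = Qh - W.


eta = 1 - 315.5910/1033.9290 = 0.6948
W = 0.6948 * 3396.1980 = 2359.5605 kJ
Qc = 3396.1980 - 2359.5605 = 1036.6375 kJ

eta = 69.4765%, W = 2359.5605 kJ, Qc = 1036.6375 kJ


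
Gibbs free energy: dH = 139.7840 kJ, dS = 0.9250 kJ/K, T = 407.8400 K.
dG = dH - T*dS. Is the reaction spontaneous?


T*dS = 407.8400 * 0.9250 = 377.2520 kJ
dG = 139.7840 - 377.2520 = -237.4680 kJ (spontaneous)

dG = -237.4680 kJ, spontaneous


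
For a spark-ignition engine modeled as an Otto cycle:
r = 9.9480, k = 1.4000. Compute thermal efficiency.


r^(k-1) = 2.5067
eta = 1 - 1/2.5067 = 0.6011 = 60.1062%

60.1062%


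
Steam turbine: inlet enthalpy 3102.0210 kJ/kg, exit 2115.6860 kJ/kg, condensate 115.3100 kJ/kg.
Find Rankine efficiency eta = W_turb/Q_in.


W = 986.3350 kJ/kg
Q_in = 2986.7110 kJ/kg
eta = 0.3302 = 33.0241%

eta = 33.0241%


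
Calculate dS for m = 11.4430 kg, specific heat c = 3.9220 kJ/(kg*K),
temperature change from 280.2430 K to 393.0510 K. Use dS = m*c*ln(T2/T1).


T2/T1 = 1.4025
ln(T2/T1) = 0.3383
dS = 11.4430 * 3.9220 * 0.3383 = 15.1819 kJ/K

15.1819 kJ/K


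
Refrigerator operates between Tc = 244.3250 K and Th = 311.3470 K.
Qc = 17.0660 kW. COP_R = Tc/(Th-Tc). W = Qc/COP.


COP = 244.3250 / 67.0220 = 3.6454
W = 17.0660 / 3.6454 = 4.6815 kW

COP = 3.6454, W = 4.6815 kW


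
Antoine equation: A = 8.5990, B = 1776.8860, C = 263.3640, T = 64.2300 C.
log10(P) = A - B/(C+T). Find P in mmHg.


C+T = 327.5940
B/(C+T) = 5.4240
log10(P) = 8.5990 - 5.4240 = 3.1750
P = 10^3.1750 = 1496.0659 mmHg

1496.0659 mmHg


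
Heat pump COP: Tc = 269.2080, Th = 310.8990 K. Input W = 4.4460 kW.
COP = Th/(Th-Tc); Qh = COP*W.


COP = 310.8990 / 41.6910 = 7.4572
Qh = 7.4572 * 4.4460 = 33.1548 kW

COP = 7.4572, Qh = 33.1548 kW


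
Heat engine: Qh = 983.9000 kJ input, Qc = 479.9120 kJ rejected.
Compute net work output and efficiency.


W = 983.9000 - 479.9120 = 503.9880 kJ
eta = 503.9880 / 983.9000 = 0.5122 = 51.2235%

W = 503.9880 kJ, eta = 51.2235%


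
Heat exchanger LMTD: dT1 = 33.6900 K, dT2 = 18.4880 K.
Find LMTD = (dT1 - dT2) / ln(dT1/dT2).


dT1/dT2 = 1.8223
ln(dT1/dT2) = 0.6001
LMTD = 15.2020 / 0.6001 = 25.3333 K

25.3333 K


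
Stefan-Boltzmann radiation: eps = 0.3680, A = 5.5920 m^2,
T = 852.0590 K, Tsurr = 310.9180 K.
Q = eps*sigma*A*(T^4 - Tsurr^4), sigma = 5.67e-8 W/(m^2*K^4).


T^4 = 5.2708e+11
Tsurr^4 = 9.3451e+09
Q = 0.3680 * 5.67e-8 * 5.5920 * 5.1774e+11 = 60409.8370 W

60409.8370 W


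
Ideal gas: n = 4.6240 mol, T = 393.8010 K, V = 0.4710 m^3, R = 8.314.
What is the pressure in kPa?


P = nRT/V = 4.6240 * 8.314 * 393.8010 / 0.4710
= 15139.2604 / 0.4710 = 32142.8035 Pa = 32.1428 kPa

32.1428 kPa


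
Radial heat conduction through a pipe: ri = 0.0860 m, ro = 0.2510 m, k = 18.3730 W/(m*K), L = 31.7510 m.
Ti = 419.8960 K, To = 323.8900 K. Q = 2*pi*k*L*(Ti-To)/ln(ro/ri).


dT = 96.0060 K
ln(ro/ri) = 1.0711
Q = 2*pi*18.3730*31.7510*96.0060 / 1.0711 = 328536.3438 W

328536.3438 W


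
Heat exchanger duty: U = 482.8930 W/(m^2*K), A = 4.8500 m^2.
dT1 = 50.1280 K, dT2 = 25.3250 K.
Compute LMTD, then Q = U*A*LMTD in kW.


LMTD = 36.3261 K
Q = 482.8930 * 4.8500 * 36.3261 = 85076.8072 W = 85.0768 kW

85.0768 kW


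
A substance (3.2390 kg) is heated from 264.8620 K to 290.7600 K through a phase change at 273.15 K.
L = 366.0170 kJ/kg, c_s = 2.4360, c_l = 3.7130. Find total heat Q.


Q1 (sensible, solid) = 3.2390 * 2.4360 * 8.2880 = 65.3940 kJ
Q2 (latent) = 3.2390 * 366.0170 = 1185.5291 kJ
Q3 (sensible, liquid) = 3.2390 * 3.7130 * 17.6100 = 211.7850 kJ
Q_total = 1462.7081 kJ

1462.7081 kJ


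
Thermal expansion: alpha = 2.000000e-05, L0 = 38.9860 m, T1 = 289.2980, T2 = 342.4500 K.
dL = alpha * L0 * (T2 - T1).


dT = 53.1520 K
dL = 2.000000e-05 * 38.9860 * 53.1520 = 0.041444 m
L_final = 39.027444 m

dL = 0.041444 m


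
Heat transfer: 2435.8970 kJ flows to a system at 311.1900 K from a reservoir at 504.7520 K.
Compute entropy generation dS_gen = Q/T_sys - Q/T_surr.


dS_sys = 2435.8970/311.1900 = 7.8277 kJ/K
dS_surr = -2435.8970/504.7520 = -4.8259 kJ/K
dS_gen = 7.8277 - 4.8259 = 3.0018 kJ/K (irreversible)

dS_gen = 3.0018 kJ/K, irreversible


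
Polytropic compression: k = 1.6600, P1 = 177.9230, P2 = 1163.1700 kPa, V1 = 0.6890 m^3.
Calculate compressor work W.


(k-1)/k = 0.3976
(P2/P1)^exp = 2.1096
W = 2.5152 * 177.9230 * 0.6890 * (2.1096 - 1) = 342.1219 kJ

342.1219 kJ


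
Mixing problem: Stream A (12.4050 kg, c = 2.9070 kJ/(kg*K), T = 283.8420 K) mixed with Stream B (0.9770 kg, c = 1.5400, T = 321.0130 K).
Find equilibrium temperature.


num = 10718.7112
den = 37.5659
Tf = 285.3308 K

285.3308 K


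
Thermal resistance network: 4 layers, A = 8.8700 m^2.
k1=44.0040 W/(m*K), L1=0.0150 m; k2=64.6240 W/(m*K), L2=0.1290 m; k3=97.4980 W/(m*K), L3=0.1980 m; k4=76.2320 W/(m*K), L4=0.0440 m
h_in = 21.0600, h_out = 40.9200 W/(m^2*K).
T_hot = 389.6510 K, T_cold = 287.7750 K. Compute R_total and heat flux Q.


R_conv_in = 1/(21.0600*8.8700) = 0.0054
R_1 = 0.0150/(44.0040*8.8700) = 3.8430e-05
R_2 = 0.1290/(64.6240*8.8700) = 0.0002
R_3 = 0.1980/(97.4980*8.8700) = 0.0002
R_4 = 0.0440/(76.2320*8.8700) = 6.5072e-05
R_conv_out = 1/(40.9200*8.8700) = 0.0028
R_total = 0.0087 K/W
Q = 101.8760 / 0.0087 = 11755.9917 W

R_total = 0.0087 K/W, Q = 11755.9917 W


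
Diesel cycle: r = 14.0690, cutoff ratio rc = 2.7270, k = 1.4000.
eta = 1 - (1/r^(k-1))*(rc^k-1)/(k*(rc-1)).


r^(k-1) = 2.8794
rc^k = 4.0734
eta = 0.5585 = 55.8535%

55.8535%


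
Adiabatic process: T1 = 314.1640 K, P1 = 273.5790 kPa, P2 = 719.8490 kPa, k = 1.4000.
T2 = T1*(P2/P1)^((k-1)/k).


(k-1)/k = 0.2857
(P2/P1)^exp = 1.3184
T2 = 314.1640 * 1.3184 = 414.1920 K

414.1920 K


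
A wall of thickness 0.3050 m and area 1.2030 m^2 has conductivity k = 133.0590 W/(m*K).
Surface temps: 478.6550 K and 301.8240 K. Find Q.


dT = 176.8310 K
Q = 133.0590 * 1.2030 * 176.8310 / 0.3050 = 92804.3741 W

92804.3741 W


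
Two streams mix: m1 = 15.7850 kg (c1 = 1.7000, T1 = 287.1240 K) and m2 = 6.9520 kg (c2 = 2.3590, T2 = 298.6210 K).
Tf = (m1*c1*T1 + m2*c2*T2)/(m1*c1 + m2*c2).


num = 12602.1441
den = 43.2343
Tf = 291.4851 K

291.4851 K


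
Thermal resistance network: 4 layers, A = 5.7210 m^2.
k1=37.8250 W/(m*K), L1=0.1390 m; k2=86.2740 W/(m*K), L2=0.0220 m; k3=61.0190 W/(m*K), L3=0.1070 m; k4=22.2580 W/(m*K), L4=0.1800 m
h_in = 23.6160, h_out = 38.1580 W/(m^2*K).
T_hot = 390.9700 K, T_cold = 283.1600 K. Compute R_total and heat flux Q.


R_conv_in = 1/(23.6160*5.7210) = 0.0074
R_1 = 0.1390/(37.8250*5.7210) = 0.0006
R_2 = 0.0220/(86.2740*5.7210) = 4.4573e-05
R_3 = 0.1070/(61.0190*5.7210) = 0.0003
R_4 = 0.1800/(22.2580*5.7210) = 0.0014
R_conv_out = 1/(38.1580*5.7210) = 0.0046
R_total = 0.0144 K/W
Q = 107.8100 / 0.0144 = 7492.3579 W

R_total = 0.0144 K/W, Q = 7492.3579 W


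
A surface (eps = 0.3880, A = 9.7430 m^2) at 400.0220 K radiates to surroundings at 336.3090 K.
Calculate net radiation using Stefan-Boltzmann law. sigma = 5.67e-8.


T^4 = 2.5606e+10
Tsurr^4 = 1.2792e+10
Q = 0.3880 * 5.67e-8 * 9.7430 * 1.2813e+10 = 2746.4030 W

2746.4030 W


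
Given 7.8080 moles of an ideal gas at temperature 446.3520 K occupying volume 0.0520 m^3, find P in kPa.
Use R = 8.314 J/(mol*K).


P = nRT/V = 7.8080 * 8.314 * 446.3520 / 0.0520
= 28975.2579 / 0.0520 = 557216.4977 Pa = 557.2165 kPa

557.2165 kPa


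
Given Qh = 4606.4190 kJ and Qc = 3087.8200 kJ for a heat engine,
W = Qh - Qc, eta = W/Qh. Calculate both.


W = 4606.4190 - 3087.8200 = 1518.5990 kJ
eta = 1518.5990 / 4606.4190 = 0.3297 = 32.9670%

W = 1518.5990 kJ, eta = 32.9670%


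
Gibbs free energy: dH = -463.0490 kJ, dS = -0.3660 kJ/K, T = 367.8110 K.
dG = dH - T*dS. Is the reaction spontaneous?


T*dS = 367.8110 * -0.3660 = -134.6188 kJ
dG = -463.0490 + 134.6188 = -328.4302 kJ (spontaneous)

dG = -328.4302 kJ, spontaneous


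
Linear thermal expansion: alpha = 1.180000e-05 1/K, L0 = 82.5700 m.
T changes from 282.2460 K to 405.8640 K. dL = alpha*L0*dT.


dT = 123.6180 K
dL = 1.180000e-05 * 82.5700 * 123.6180 = 0.120444 m
L_final = 82.690444 m

dL = 0.120444 m


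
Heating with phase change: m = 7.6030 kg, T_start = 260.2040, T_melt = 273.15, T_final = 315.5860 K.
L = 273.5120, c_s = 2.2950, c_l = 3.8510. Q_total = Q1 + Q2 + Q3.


Q1 (sensible, solid) = 7.6030 * 2.2950 * 12.9460 = 225.8933 kJ
Q2 (latent) = 7.6030 * 273.5120 = 2079.5117 kJ
Q3 (sensible, liquid) = 7.6030 * 3.8510 * 42.4360 = 1242.4901 kJ
Q_total = 3547.8951 kJ

3547.8951 kJ


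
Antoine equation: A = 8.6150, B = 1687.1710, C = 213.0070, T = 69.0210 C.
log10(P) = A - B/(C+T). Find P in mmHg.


C+T = 282.0280
B/(C+T) = 5.9823
log10(P) = 8.6150 - 5.9823 = 2.6327
P = 10^2.6327 = 429.2577 mmHg

429.2577 mmHg


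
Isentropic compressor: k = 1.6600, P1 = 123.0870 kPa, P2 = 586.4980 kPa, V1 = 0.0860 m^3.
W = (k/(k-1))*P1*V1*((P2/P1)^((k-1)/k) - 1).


(k-1)/k = 0.3976
(P2/P1)^exp = 1.8603
W = 2.5152 * 123.0870 * 0.0860 * (1.8603 - 1) = 22.9053 kJ

22.9053 kJ


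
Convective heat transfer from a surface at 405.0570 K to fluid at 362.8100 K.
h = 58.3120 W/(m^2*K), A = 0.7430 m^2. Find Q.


dT = 42.2470 K
Q = 58.3120 * 0.7430 * 42.2470 = 1830.3857 W

1830.3857 W


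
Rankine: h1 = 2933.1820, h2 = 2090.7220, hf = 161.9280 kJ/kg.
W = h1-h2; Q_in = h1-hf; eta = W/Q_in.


W = 842.4600 kJ/kg
Q_in = 2771.2540 kJ/kg
eta = 0.3040 = 30.4000%

eta = 30.4000%


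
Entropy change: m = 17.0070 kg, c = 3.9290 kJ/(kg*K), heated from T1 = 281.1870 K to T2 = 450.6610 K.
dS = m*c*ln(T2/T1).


T2/T1 = 1.6027
ln(T2/T1) = 0.4717
dS = 17.0070 * 3.9290 * 0.4717 = 31.5189 kJ/K

31.5189 kJ/K


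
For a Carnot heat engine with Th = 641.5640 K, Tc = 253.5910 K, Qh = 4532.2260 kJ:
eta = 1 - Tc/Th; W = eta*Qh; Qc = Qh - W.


eta = 1 - 253.5910/641.5640 = 0.6047
W = 0.6047 * 4532.2260 = 2740.7730 kJ
Qc = 4532.2260 - 2740.7730 = 1791.4530 kJ

eta = 60.4730%, W = 2740.7730 kJ, Qc = 1791.4530 kJ


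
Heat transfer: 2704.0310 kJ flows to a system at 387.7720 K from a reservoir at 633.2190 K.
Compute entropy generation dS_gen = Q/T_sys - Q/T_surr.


dS_sys = 2704.0310/387.7720 = 6.9732 kJ/K
dS_surr = -2704.0310/633.2190 = -4.2703 kJ/K
dS_gen = 6.9732 - 4.2703 = 2.7030 kJ/K (irreversible)

dS_gen = 2.7030 kJ/K, irreversible


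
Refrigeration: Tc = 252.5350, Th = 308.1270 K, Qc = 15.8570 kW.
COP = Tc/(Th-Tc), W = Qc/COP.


COP = 252.5350 / 55.5920 = 4.5427
W = 15.8570 / 4.5427 = 3.4907 kW

COP = 4.5427, W = 3.4907 kW


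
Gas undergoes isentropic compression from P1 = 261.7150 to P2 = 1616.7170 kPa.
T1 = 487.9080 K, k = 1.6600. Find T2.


(k-1)/k = 0.3976
(P2/P1)^exp = 2.0626
T2 = 487.9080 * 2.0626 = 1006.3627 K

1006.3627 K


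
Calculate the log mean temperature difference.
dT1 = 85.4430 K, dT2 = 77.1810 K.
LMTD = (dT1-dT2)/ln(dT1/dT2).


dT1/dT2 = 1.1070
ln(dT1/dT2) = 0.1017
LMTD = 8.2620 / 0.1017 = 81.2420 K

81.2420 K


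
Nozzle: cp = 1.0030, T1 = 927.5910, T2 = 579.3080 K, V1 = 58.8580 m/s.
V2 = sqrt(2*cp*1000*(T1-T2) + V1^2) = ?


dT = 348.2830 K
2*cp*1000*dT = 698655.6980
V1^2 = 3464.2642
V2 = sqrt(702119.9622) = 837.9260 m/s

837.9260 m/s


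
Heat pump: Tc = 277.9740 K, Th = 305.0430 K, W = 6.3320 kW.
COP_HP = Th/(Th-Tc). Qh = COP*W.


COP = 305.0430 / 27.0690 = 11.2691
Qh = 11.2691 * 6.3320 = 71.3559 kW

COP = 11.2691, Qh = 71.3559 kW


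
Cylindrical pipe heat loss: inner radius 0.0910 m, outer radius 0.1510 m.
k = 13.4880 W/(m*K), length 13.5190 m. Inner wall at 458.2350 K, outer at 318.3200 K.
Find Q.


dT = 139.9150 K
ln(ro/ri) = 0.5064
Q = 2*pi*13.4880*13.5190*139.9150 / 0.5064 = 316537.4784 W

316537.4784 W


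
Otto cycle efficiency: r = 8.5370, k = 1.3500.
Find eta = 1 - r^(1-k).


r^(k-1) = 2.1182
eta = 1 - 1/2.1182 = 0.5279 = 52.7890%

52.7890%


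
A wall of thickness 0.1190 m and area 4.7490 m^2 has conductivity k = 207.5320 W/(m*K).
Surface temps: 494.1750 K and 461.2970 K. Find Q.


dT = 32.8780 K
Q = 207.5320 * 4.7490 * 32.8780 / 0.1190 = 272298.7644 W

272298.7644 W


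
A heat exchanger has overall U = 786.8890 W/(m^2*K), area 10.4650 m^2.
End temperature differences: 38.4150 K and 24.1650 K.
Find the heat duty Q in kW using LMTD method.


LMTD = 30.7415 K
Q = 786.8890 * 10.4650 * 30.7415 = 253149.9363 W = 253.1499 kW

253.1499 kW


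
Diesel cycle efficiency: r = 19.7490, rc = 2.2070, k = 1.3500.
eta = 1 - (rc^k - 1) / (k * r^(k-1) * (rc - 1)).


r^(k-1) = 2.8408
rc^k = 2.9116
eta = 0.5870 = 58.7031%

58.7031%


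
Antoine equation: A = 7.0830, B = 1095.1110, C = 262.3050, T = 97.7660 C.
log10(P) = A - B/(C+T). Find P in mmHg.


C+T = 360.0710
B/(C+T) = 3.0414
log10(P) = 7.0830 - 3.0414 = 4.0416
P = 10^4.0416 = 11005.8814 mmHg

11005.8814 mmHg


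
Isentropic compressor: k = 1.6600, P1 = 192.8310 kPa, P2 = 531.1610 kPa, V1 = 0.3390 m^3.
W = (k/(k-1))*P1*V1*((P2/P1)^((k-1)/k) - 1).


(k-1)/k = 0.3976
(P2/P1)^exp = 1.4961
W = 2.5152 * 192.8310 * 0.3390 * (1.4961 - 1) = 81.5654 kJ

81.5654 kJ


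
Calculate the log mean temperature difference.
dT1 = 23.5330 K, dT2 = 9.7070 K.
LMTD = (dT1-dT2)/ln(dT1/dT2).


dT1/dT2 = 2.4243
ln(dT1/dT2) = 0.8856
LMTD = 13.8260 / 0.8856 = 15.6128 K

15.6128 K


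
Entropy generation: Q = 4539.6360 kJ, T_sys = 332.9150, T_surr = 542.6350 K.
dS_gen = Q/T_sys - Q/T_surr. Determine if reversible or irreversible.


dS_sys = 4539.6360/332.9150 = 13.6360 kJ/K
dS_surr = -4539.6360/542.6350 = -8.3659 kJ/K
dS_gen = 13.6360 - 8.3659 = 5.2701 kJ/K (irreversible)

dS_gen = 5.2701 kJ/K, irreversible


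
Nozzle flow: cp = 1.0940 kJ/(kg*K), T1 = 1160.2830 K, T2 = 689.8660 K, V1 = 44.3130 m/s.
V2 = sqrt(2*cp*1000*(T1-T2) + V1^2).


dT = 470.4170 K
2*cp*1000*dT = 1029272.3960
V1^2 = 1963.6420
V2 = sqrt(1031236.0380) = 1015.4979 m/s

1015.4979 m/s


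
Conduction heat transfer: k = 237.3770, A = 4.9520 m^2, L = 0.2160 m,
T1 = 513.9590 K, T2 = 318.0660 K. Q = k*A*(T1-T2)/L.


dT = 195.8930 K
Q = 237.3770 * 4.9520 * 195.8930 / 0.2160 = 1066066.8503 W

1066066.8503 W


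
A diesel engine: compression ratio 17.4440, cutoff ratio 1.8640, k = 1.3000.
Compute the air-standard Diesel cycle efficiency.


r^(k-1) = 2.3577
rc^k = 2.2469
eta = 0.5292 = 52.9160%

52.9160%


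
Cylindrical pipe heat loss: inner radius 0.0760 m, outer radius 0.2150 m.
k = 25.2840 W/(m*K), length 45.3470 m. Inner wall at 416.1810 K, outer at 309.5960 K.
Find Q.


dT = 106.5850 K
ln(ro/ri) = 1.0399
Q = 2*pi*25.2840*45.3470*106.5850 / 1.0399 = 738374.6270 W

738374.6270 W


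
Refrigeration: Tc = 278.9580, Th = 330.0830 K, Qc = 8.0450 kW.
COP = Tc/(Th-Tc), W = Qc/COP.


COP = 278.9580 / 51.1250 = 5.4564
W = 8.0450 / 5.4564 = 1.4744 kW

COP = 5.4564, W = 1.4744 kW


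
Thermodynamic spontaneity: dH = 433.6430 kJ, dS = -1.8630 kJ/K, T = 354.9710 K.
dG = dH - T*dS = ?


T*dS = 354.9710 * -1.8630 = -661.3110 kJ
dG = 433.6430 + 661.3110 = 1094.9540 kJ (non-spontaneous)

dG = 1094.9540 kJ, non-spontaneous


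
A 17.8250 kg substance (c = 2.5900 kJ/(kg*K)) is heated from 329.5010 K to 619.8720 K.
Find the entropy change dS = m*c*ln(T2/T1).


T2/T1 = 1.8812
ln(T2/T1) = 0.6319
dS = 17.8250 * 2.5900 * 0.6319 = 29.1743 kJ/K

29.1743 kJ/K


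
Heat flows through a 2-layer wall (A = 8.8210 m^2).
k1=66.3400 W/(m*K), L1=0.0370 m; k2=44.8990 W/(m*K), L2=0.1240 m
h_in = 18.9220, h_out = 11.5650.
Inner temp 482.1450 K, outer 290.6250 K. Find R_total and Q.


R_conv_in = 1/(18.9220*8.8210) = 0.0060
R_1 = 0.0370/(66.3400*8.8210) = 6.3228e-05
R_2 = 0.1240/(44.8990*8.8210) = 0.0003
R_conv_out = 1/(11.5650*8.8210) = 0.0098
R_total = 0.0162 K/W
Q = 191.5200 / 0.0162 = 11844.1356 W

R_total = 0.0162 K/W, Q = 11844.1356 W


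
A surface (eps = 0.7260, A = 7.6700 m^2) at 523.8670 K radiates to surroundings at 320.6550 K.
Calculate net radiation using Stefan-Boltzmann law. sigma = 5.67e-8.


T^4 = 7.5315e+10
Tsurr^4 = 1.0572e+10
Q = 0.7260 * 5.67e-8 * 7.6700 * 6.4744e+10 = 20441.4557 W

20441.4557 W


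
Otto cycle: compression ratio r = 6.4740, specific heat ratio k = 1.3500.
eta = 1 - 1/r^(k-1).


r^(k-1) = 1.9227
eta = 1 - 1/1.9227 = 0.4799 = 47.9897%

47.9897%


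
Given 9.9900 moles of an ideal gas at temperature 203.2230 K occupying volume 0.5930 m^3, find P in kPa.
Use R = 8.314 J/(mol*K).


P = nRT/V = 9.9900 * 8.314 * 203.2230 / 0.5930
= 16879.0643 / 0.5930 = 28463.8520 Pa = 28.4639 kPa

28.4639 kPa


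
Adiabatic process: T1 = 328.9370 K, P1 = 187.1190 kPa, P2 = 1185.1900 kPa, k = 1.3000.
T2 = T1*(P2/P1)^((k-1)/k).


(k-1)/k = 0.2308
(P2/P1)^exp = 1.5311
T2 = 328.9370 * 1.5311 = 503.6322 K

503.6322 K


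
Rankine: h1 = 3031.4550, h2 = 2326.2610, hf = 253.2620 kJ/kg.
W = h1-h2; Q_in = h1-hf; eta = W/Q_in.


W = 705.1940 kJ/kg
Q_in = 2778.1930 kJ/kg
eta = 0.2538 = 25.3832%

eta = 25.3832%


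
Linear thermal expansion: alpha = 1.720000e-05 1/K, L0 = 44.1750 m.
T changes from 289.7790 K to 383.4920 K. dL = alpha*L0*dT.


dT = 93.7130 K
dL = 1.720000e-05 * 44.1750 * 93.7130 = 0.071204 m
L_final = 44.246204 m

dL = 0.071204 m


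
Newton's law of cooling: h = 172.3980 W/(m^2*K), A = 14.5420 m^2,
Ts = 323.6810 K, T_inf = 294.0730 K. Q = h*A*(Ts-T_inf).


dT = 29.6080 K
Q = 172.3980 * 14.5420 * 29.6080 = 74227.6029 W

74227.6029 W


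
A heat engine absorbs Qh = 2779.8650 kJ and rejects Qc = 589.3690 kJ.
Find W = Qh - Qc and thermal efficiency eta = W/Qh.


W = 2779.8650 - 589.3690 = 2190.4960 kJ
eta = 2190.4960 / 2779.8650 = 0.7880 = 78.7986%

W = 2190.4960 kJ, eta = 78.7986%


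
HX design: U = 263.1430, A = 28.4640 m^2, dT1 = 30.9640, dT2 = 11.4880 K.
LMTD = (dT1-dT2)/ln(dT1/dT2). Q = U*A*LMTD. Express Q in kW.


LMTD = 19.6425 K
Q = 263.1430 * 28.4640 * 19.6425 = 147124.5217 W = 147.1245 kW

147.1245 kW


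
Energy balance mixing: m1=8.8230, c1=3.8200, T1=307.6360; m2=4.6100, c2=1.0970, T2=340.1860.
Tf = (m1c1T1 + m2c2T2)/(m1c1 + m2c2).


num = 12088.8991
den = 38.7610
Tf = 311.8828 K

311.8828 K


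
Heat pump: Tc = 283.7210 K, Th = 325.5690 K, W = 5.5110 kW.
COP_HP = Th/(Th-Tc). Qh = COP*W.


COP = 325.5690 / 41.8480 = 7.7798
Qh = 7.7798 * 5.5110 = 42.8745 kW

COP = 7.7798, Qh = 42.8745 kW


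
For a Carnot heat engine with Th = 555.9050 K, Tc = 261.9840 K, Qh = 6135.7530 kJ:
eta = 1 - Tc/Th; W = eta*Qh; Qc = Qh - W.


eta = 1 - 261.9840/555.9050 = 0.5287
W = 0.5287 * 6135.7530 = 3244.1274 kJ
Qc = 6135.7530 - 3244.1274 = 2891.6256 kJ

eta = 52.8725%, W = 3244.1274 kJ, Qc = 2891.6256 kJ


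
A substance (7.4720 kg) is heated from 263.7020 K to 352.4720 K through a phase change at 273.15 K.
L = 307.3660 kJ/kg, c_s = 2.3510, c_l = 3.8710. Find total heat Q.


Q1 (sensible, solid) = 7.4720 * 2.3510 * 9.4480 = 165.9699 kJ
Q2 (latent) = 7.4720 * 307.3660 = 2296.6388 kJ
Q3 (sensible, liquid) = 7.4720 * 3.8710 * 79.3220 = 2294.3184 kJ
Q_total = 4756.9271 kJ

4756.9271 kJ


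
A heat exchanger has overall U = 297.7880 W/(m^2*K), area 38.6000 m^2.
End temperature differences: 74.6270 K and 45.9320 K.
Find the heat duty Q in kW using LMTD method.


LMTD = 59.1235 K
Q = 297.7880 * 38.6000 * 59.1235 = 679601.5262 W = 679.6015 kW

679.6015 kW


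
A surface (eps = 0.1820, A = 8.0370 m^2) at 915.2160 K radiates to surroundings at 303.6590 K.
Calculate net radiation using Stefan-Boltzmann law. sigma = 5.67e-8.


T^4 = 7.0161e+11
Tsurr^4 = 8.5025e+09
Q = 0.1820 * 5.67e-8 * 8.0370 * 6.9311e+11 = 57484.0908 W

57484.0908 W
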